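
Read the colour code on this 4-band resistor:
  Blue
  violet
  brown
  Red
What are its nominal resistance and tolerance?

670 Ω ±2%

Blue → 6 (first significant figure)
Violet → 7 (second significant figure)
Brown → ×10 multiplier
Red → ±2% tolerance
67 × 10 = 670 Ω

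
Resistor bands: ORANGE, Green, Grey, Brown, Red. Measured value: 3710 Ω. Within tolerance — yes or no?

Orange → 3 (first significant figure)
Green → 5 (second significant figure)
Grey → 8 (third significant figure)
Brown → ×10 multiplier
Red → ±2% tolerance
358 × 10 = 3580 Ω
Allowed range: 3508.4 Ω to 3651.6 Ω.
3710 Ω lies outside that range.

no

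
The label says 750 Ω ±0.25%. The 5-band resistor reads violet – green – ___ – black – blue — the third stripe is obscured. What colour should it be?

black

750 Ω = 750 × 10^0.
The third band gives digit 0 of the significand, and 0 is black.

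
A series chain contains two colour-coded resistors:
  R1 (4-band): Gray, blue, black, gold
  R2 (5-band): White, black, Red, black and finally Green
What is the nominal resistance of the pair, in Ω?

R1: grey, blue → 86; black ×1 → 86 Ω.
R2: white, black, red → 902; black ×1 → 902 Ω.
Series: 86 + 902 = 988 Ω.

988 Ω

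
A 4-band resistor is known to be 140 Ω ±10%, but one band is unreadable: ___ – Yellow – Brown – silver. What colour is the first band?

brown

140 Ω = 14 × 10^1.
The first band gives digit 1 of the significand, and 1 is brown.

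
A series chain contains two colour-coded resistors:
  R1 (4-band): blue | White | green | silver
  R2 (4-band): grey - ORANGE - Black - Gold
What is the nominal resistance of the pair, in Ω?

R1: blue, white → 69; green ×10^5 → 6900000 Ω.
R2: grey, orange → 83; black ×1 → 83 Ω.
Series: 6900000 + 83 = 6900083 Ω.

6900083 Ω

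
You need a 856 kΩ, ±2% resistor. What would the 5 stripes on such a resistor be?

grey, green, blue, orange, red

856000 Ω = 856 × 10^3.
8 → grey
5 → green
6 → blue
Multiplier 10^3 → orange.
±2% tolerance → red.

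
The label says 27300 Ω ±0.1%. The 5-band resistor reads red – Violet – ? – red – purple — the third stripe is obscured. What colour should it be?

27300 Ω = 273 × 10^2.
The third band gives digit 3 of the significand, and 3 is orange.

orange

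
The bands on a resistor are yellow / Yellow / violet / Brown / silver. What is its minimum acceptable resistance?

Yellow → 4 (first significant figure)
Yellow → 4 (second significant figure)
Violet → 7 (third significant figure)
Brown → ×10 multiplier
Silver → ±10% tolerance
447 × 10 = 4470 Ω
Minimum = 4470 × (1 − 10/100) = 4023 Ω.

4023 Ω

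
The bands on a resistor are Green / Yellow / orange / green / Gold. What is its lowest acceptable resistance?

Green → 5 (first significant figure)
Yellow → 4 (second significant figure)
Orange → 3 (third significant figure)
Green → ×10^5 multiplier
Gold → ±5% tolerance
543 × 100000 = 54300000 Ω
Lowest = 54300000 × (1 − 5/100) = 51585000 Ω.

51585000 Ω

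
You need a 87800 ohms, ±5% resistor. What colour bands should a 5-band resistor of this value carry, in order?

grey, violet, grey, red, gold

87800 Ω = 878 × 10^2.
8 → grey
7 → violet
8 → grey
Multiplier 10^2 → red.
±5% tolerance → gold.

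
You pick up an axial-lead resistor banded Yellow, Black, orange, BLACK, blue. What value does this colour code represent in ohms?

Yellow → 4 (first significant figure)
Black → 0 (second significant figure)
Orange → 3 (third significant figure)
Black → ×1 multiplier
403 × 1 = 403 Ω

403 Ω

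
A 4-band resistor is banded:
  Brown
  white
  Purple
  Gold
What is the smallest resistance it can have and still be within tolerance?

180500000 Ω

Brown → 1 (first significant figure)
White → 9 (second significant figure)
Violet → ×10^7 multiplier
Gold → ±5% tolerance
19 × 10000000 = 190000000 Ω
Smallest = 190000000 × (1 − 5/100) = 180500000 Ω.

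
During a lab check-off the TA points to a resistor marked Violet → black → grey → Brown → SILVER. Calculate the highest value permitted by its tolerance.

Violet → 7 (first significant figure)
Black → 0 (second significant figure)
Grey → 8 (third significant figure)
Brown → ×10 multiplier
Silver → ±10% tolerance
708 × 10 = 7080 Ω
Highest = 7080 × (1 + 10/100) = 7788 Ω.

7788 Ω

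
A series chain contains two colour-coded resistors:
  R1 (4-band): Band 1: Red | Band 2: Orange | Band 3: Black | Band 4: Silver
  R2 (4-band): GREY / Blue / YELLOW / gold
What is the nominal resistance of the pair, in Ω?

860023 Ω

R1: red, orange → 23; black ×1 → 23 Ω.
R2: grey, blue → 86; yellow ×10^4 → 860000 Ω.
Series: 23 + 860000 = 860023 Ω.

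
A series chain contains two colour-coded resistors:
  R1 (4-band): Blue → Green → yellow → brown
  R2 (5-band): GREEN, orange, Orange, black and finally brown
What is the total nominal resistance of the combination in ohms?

R1: blue, green → 65; yellow ×10^4 → 650000 Ω.
R2: green, orange, orange → 533; black ×1 → 533 Ω.
Series: 650000 + 533 = 650533 Ω.

650533 Ω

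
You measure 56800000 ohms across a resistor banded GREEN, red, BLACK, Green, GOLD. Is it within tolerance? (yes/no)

Green → 5 (first significant figure)
Red → 2 (second significant figure)
Black → 0 (third significant figure)
Green → ×10^5 multiplier
Gold → ±5% tolerance
520 × 100000 = 52000000 Ω
Allowed range: 49400000 Ω to 54600000 Ω.
56800000 ohms lies outside that range.

no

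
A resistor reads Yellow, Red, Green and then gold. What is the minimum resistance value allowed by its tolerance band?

3990000 Ω

Yellow → 4 (first significant figure)
Red → 2 (second significant figure)
Green → ×10^5 multiplier
Gold → ±5% tolerance
42 × 100000 = 4200000 Ω
Minimum = 4200000 × (1 − 5/100) = 3990000 Ω.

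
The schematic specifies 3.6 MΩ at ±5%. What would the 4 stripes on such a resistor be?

3600000 Ω = 36 × 10^5.
3 → orange
6 → blue
Multiplier 10^5 → green.
±5% tolerance → gold.

orange, blue, green, gold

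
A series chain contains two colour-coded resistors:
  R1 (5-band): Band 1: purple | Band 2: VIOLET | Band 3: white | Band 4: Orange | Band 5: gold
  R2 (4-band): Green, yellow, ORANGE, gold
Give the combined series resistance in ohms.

R1: violet, violet, white → 779; orange ×10^3 → 779000 Ω.
R2: green, yellow → 54; orange ×10^3 → 54000 Ω.
Series: 779000 + 54000 = 833000 Ω.

833000 Ω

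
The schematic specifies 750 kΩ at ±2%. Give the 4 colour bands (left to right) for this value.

violet, green, yellow, red

750000 Ω = 75 × 10^4.
7 → violet
5 → green
Multiplier 10^4 → yellow.
±2% tolerance → red.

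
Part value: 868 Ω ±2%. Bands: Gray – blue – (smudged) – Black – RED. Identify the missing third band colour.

grey

868 Ω = 868 × 10^0.
The third band gives digit 8 of the significand, and 8 is grey.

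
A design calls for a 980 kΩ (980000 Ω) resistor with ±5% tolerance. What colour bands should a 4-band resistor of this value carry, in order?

980000 Ω = 98 × 10^4.
9 → white
8 → grey
Multiplier 10^4 → yellow.
±5% tolerance → gold.

white, grey, yellow, gold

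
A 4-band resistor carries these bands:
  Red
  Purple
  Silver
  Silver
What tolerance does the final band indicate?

The last band, silver, is the tolerance band.
Silver corresponds to ±10%.

±10%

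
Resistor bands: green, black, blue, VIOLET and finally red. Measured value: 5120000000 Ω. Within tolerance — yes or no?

Green → 5 (first significant figure)
Black → 0 (second significant figure)
Blue → 6 (third significant figure)
Violet → ×10^7 multiplier
Red → ±2% tolerance
506 × 10000000 = 5060000000 Ω
Allowed range: 4958800000 Ω to 5161200000 Ω.
5120000000 Ω lies inside that range.

yes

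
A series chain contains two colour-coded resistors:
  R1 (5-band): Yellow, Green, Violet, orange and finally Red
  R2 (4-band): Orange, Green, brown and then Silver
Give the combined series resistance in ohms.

457350 Ω

R1: yellow, green, violet → 457; orange ×10^3 → 457000 Ω.
R2: orange, green → 35; brown ×10 → 350 Ω.
Series: 457000 + 350 = 457350 Ω.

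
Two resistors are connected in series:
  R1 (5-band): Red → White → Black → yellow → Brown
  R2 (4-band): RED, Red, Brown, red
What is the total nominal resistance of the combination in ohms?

R1: red, white, black → 290; yellow ×10^4 → 2900000 Ω.
R2: red, red → 22; brown ×10 → 220 Ω.
Series: 2900000 + 220 = 2900220 Ω.

2900220 Ω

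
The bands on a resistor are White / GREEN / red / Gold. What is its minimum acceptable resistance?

9025 Ω

White → 9 (first significant figure)
Green → 5 (second significant figure)
Red → ×10^2 multiplier
Gold → ±5% tolerance
95 × 100 = 9500 Ω
Minimum = 9500 × (1 − 5/100) = 9025 Ω.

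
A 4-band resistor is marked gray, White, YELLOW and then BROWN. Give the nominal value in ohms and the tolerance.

890000 Ω ±1%

Grey → 8 (first significant figure)
White → 9 (second significant figure)
Yellow → ×10^4 multiplier
Brown → ±1% tolerance
89 × 10000 = 890000 Ω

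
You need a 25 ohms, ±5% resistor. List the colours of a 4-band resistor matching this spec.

red, green, black, gold

25 Ω = 25 × 10^0.
2 → red
5 → green
Multiplier 10^0 → black.
±5% tolerance → gold.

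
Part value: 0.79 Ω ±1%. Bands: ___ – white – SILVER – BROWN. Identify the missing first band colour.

0.79 Ω = 79 × 10^-2.
The first band gives digit 7 of the significand, and 7 is violet.

violet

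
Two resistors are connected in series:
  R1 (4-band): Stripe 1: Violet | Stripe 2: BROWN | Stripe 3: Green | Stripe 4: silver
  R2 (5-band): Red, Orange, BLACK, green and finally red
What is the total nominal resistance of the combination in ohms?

30100000 Ω

R1: violet, brown → 71; green ×10^5 → 7100000 Ω.
R2: red, orange, black → 230; green ×10^5 → 23000000 Ω.
Series: 7100000 + 23000000 = 30100000 Ω.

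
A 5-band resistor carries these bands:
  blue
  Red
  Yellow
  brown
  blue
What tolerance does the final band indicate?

±0.25%

The last band, blue, is the tolerance band.
Blue corresponds to ±0.25%.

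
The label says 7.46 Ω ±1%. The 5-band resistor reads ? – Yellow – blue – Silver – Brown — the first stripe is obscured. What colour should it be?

violet

7.46 Ω = 746 × 10^-2.
The first band gives digit 7 of the significand, and 7 is violet.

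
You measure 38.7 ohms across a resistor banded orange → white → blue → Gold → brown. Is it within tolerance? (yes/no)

Orange → 3 (first significant figure)
White → 9 (second significant figure)
Blue → 6 (third significant figure)
Gold → ×0.1 multiplier
Brown → ±1% tolerance
396 × 0.1 = 39.6 Ω
Allowed range: 39.204 Ω to 39.996 Ω.
38.7 ohms lies outside that range.

no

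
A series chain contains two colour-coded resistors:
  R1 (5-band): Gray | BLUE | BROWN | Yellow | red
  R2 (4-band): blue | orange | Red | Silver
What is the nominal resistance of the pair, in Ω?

8616300 Ω

R1: grey, blue, brown → 861; yellow ×10^4 → 8610000 Ω.
R2: blue, orange → 63; red ×10^2 → 6300 Ω.
Series: 8610000 + 6300 = 8616300 Ω.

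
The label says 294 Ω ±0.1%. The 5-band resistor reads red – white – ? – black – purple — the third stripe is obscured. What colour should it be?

yellow

294 Ω = 294 × 10^0.
The third band gives digit 4 of the significand, and 4 is yellow.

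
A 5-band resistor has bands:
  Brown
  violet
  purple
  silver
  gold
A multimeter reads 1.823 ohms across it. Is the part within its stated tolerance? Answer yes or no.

yes

Brown → 1 (first significant figure)
Violet → 7 (second significant figure)
Violet → 7 (third significant figure)
Silver → ×0.01 multiplier
Gold → ±5% tolerance
177 × 0.01 = 1.77 Ω
Allowed range: 1.6815 Ω to 1.8585 Ω.
1.823 ohms lies inside that range.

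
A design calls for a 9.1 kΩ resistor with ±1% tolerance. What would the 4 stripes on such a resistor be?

9100 Ω = 91 × 10^2.
9 → white
1 → brown
Multiplier 10^2 → red.
±1% tolerance → brown.

white, brown, red, brown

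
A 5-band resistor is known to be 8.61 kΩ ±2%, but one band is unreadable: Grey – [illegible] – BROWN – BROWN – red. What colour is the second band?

8610 Ω = 861 × 10^1.
The second band gives digit 6 of the significand, and 6 is blue.

blue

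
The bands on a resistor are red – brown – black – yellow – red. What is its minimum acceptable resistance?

2058000 Ω

Red → 2 (first significant figure)
Brown → 1 (second significant figure)
Black → 0 (third significant figure)
Yellow → ×10^4 multiplier
Red → ±2% tolerance
210 × 10000 = 2100000 Ω
Minimum = 2100000 × (1 − 2/100) = 2058000 Ω.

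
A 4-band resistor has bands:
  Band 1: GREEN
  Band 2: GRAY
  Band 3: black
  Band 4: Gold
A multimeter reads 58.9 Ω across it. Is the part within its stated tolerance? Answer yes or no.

Green → 5 (first significant figure)
Grey → 8 (second significant figure)
Black → ×1 multiplier
Gold → ±5% tolerance
58 × 1 = 58 Ω
Allowed range: 55.1 Ω to 60.9 Ω.
58.9 Ω lies inside that range.

yes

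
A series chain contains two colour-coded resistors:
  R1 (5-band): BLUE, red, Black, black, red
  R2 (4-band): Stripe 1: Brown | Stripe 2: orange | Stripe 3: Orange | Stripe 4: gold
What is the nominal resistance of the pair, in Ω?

13620 Ω

R1: blue, red, black → 620; black ×1 → 620 Ω.
R2: brown, orange → 13; orange ×10^3 → 13000 Ω.
Series: 620 + 13000 = 13620 Ω.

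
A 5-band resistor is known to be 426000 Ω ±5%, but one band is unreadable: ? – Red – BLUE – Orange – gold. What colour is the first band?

426000 Ω = 426 × 10^3.
The first band gives digit 4 of the significand, and 4 is yellow.

yellow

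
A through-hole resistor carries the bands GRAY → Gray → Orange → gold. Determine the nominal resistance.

88000 Ω

Grey → 8 (first significant figure)
Grey → 8 (second significant figure)
Orange → ×10^3 multiplier
88 × 1000 = 88000 Ω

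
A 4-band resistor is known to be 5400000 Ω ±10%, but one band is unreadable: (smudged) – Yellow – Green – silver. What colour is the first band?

green

5400000 Ω = 54 × 10^5.
The first band gives digit 5 of the significand, and 5 is green.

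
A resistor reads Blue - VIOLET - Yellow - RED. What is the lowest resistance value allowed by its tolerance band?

656600 Ω

Blue → 6 (first significant figure)
Violet → 7 (second significant figure)
Yellow → ×10^4 multiplier
Red → ±2% tolerance
67 × 10000 = 670000 Ω
Lowest = 670000 × (1 − 2/100) = 656600 Ω.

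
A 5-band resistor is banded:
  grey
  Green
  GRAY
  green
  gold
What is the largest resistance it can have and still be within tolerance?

90090000 Ω

Grey → 8 (first significant figure)
Green → 5 (second significant figure)
Grey → 8 (third significant figure)
Green → ×10^5 multiplier
Gold → ±5% tolerance
858 × 100000 = 85800000 Ω
Largest = 85800000 × (1 + 5/100) = 90090000 Ω.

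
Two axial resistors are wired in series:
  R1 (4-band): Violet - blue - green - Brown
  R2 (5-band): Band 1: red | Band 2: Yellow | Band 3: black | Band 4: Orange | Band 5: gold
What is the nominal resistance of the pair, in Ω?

7840000 Ω

R1: violet, blue → 76; green ×10^5 → 7600000 Ω.
R2: red, yellow, black → 240; orange ×10^3 → 240000 Ω.
Series: 7600000 + 240000 = 7840000 Ω.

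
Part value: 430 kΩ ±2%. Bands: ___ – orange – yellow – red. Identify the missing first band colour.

yellow

430000 Ω = 43 × 10^4.
The first band gives digit 4 of the significand, and 4 is yellow.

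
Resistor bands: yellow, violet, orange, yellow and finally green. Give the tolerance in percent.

±0.5%

The last band, green, is the tolerance band.
Green corresponds to ±0.5%.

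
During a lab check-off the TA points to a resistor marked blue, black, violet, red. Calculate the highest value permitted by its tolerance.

612000000 Ω

Blue → 6 (first significant figure)
Black → 0 (second significant figure)
Violet → ×10^7 multiplier
Red → ±2% tolerance
60 × 10000000 = 600000000 Ω
Highest = 600000000 × (1 + 2/100) = 612000000 Ω.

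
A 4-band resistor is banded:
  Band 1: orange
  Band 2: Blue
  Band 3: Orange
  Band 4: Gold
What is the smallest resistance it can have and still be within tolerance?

34200 Ω

Orange → 3 (first significant figure)
Blue → 6 (second significant figure)
Orange → ×10^3 multiplier
Gold → ±5% tolerance
36 × 1000 = 36000 Ω
Smallest = 36000 × (1 − 5/100) = 34200 Ω.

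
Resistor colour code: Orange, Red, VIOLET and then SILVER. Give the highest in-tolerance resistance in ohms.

Orange → 3 (first significant figure)
Red → 2 (second significant figure)
Violet → ×10^7 multiplier
Silver → ±10% tolerance
32 × 10000000 = 320000000 Ω
Highest = 320000000 × (1 + 10/100) = 352000000 Ω.

352000000 Ω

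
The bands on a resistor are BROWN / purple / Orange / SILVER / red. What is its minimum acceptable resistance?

Brown → 1 (first significant figure)
Violet → 7 (second significant figure)
Orange → 3 (third significant figure)
Silver → ×0.01 multiplier
Red → ±2% tolerance
173 × 0.01 = 1.73 Ω
Minimum = 1.73 × (1 − 2/100) = 1.6954 Ω.

1.6954 Ω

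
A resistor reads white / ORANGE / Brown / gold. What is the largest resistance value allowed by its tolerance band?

976.5 Ω

White → 9 (first significant figure)
Orange → 3 (second significant figure)
Brown → ×10 multiplier
Gold → ±5% tolerance
93 × 10 = 930 Ω
Largest = 930 × (1 + 5/100) = 976.5 Ω.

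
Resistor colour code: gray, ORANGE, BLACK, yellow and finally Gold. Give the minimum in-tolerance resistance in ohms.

7885000 Ω

Grey → 8 (first significant figure)
Orange → 3 (second significant figure)
Black → 0 (third significant figure)
Yellow → ×10^4 multiplier
Gold → ±5% tolerance
830 × 10000 = 8300000 Ω
Minimum = 8300000 × (1 − 5/100) = 7885000 Ω.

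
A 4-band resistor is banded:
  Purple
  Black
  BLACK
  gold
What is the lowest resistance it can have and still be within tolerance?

Violet → 7 (first significant figure)
Black → 0 (second significant figure)
Black → ×1 multiplier
Gold → ±5% tolerance
70 × 1 = 70 Ω
Lowest = 70 × (1 − 5/100) = 66.5 Ω.

66.5 Ω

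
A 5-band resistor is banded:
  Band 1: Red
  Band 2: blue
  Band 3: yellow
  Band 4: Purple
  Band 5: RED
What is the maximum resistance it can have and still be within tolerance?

Red → 2 (first significant figure)
Blue → 6 (second significant figure)
Yellow → 4 (third significant figure)
Violet → ×10^7 multiplier
Red → ±2% tolerance
264 × 10000000 = 2640000000 Ω
Maximum = 2640000000 × (1 + 2/100) = 2692800000 Ω.

2692800000 Ω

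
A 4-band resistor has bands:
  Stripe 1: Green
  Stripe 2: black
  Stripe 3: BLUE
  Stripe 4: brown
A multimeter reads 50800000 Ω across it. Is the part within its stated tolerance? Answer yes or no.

no

Green → 5 (first significant figure)
Black → 0 (second significant figure)
Blue → ×10^6 multiplier
Brown → ±1% tolerance
50 × 1000000 = 50000000 Ω
Allowed range: 49500000 Ω to 50500000 Ω.
50800000 Ω lies outside that range.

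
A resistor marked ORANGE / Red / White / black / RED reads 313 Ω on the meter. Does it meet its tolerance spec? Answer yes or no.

Orange → 3 (first significant figure)
Red → 2 (second significant figure)
White → 9 (third significant figure)
Black → ×1 multiplier
Red → ±2% tolerance
329 × 1 = 329 Ω
Allowed range: 322.42 Ω to 335.58 Ω.
313 Ω lies outside that range.

no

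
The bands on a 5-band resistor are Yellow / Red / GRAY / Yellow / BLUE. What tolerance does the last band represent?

The last band, blue, is the tolerance band.
Blue corresponds to ±0.25%.

±0.25%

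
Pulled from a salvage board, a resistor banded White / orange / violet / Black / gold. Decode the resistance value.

White → 9 (first significant figure)
Orange → 3 (second significant figure)
Violet → 7 (third significant figure)
Black → ×1 multiplier
937 × 1 = 937 Ω

937 Ω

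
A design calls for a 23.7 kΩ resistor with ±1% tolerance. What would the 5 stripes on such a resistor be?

red, orange, violet, red, brown

23700 Ω = 237 × 10^2.
2 → red
3 → orange
7 → violet
Multiplier 10^2 → red.
±1% tolerance → brown.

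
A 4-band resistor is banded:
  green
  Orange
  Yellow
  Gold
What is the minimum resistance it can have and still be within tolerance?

Green → 5 (first significant figure)
Orange → 3 (second significant figure)
Yellow → ×10^4 multiplier
Gold → ±5% tolerance
53 × 10000 = 530000 Ω
Minimum = 530000 × (1 − 5/100) = 503500 Ω.

503500 Ω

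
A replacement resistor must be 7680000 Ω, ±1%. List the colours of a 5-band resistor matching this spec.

7680000 Ω = 768 × 10^4.
7 → violet
6 → blue
8 → grey
Multiplier 10^4 → yellow.
±1% tolerance → brown.

violet, blue, grey, yellow, brown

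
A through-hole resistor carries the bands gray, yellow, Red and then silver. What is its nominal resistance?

Grey → 8 (first significant figure)
Yellow → 4 (second significant figure)
Red → ×10^2 multiplier
84 × 100 = 8400 Ω

8400 Ω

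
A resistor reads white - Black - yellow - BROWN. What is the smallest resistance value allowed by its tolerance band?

White → 9 (first significant figure)
Black → 0 (second significant figure)
Yellow → ×10^4 multiplier
Brown → ±1% tolerance
90 × 10000 = 900000 Ω
Smallest = 900000 × (1 − 1/100) = 891000 Ω.

891000 Ω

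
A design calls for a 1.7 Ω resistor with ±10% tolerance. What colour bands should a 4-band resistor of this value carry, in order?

1.7 Ω = 17 × 10^-1.
1 → brown
7 → violet
Multiplier 10^-1 → gold.
±10% tolerance → silver.

brown, violet, gold, silver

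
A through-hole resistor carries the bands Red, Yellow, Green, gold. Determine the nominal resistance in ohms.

Red → 2 (first significant figure)
Yellow → 4 (second significant figure)
Green → ×10^5 multiplier
24 × 100000 = 2400000 Ω

2400000 Ω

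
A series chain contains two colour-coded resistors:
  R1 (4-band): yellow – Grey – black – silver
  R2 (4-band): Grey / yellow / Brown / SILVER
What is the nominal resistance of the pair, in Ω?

R1: yellow, grey → 48; black ×1 → 48 Ω.
R2: grey, yellow → 84; brown ×10 → 840 Ω.
Series: 48 + 840 = 888 Ω.

888 Ω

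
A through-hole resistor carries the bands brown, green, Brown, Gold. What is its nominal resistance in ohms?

Brown → 1 (first significant figure)
Green → 5 (second significant figure)
Brown → ×10 multiplier
15 × 10 = 150 Ω

150 Ω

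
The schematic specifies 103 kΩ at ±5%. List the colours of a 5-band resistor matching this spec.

brown, black, orange, orange, gold

103000 Ω = 103 × 10^3.
1 → brown
0 → black
3 → orange
Multiplier 10^3 → orange.
±5% tolerance → gold.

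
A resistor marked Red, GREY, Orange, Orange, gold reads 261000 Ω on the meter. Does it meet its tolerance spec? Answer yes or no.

Red → 2 (first significant figure)
Grey → 8 (second significant figure)
Orange → 3 (third significant figure)
Orange → ×10^3 multiplier
Gold → ±5% tolerance
283 × 1000 = 283000 Ω
Allowed range: 268850 Ω to 297150 Ω.
261000 Ω lies outside that range.

no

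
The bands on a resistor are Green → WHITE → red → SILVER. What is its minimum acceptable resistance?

Green → 5 (first significant figure)
White → 9 (second significant figure)
Red → ×10^2 multiplier
Silver → ±10% tolerance
59 × 100 = 5900 Ω
Minimum = 5900 × (1 − 10/100) = 5310 Ω.

5310 Ω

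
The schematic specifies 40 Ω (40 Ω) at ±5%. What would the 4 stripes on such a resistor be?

yellow, black, black, gold

40 Ω = 40 × 10^0.
4 → yellow
0 → black
Multiplier 10^0 → black.
±5% tolerance → gold.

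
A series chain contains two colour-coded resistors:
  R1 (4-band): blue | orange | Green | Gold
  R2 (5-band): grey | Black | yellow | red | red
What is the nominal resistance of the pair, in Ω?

R1: blue, orange → 63; green ×10^5 → 6300000 Ω.
R2: grey, black, yellow → 804; red ×10^2 → 80400 Ω.
Series: 6300000 + 80400 = 6380400 Ω.

6380400 Ω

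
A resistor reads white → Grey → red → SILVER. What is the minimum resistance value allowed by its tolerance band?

8820 Ω

White → 9 (first significant figure)
Grey → 8 (second significant figure)
Red → ×10^2 multiplier
Silver → ±10% tolerance
98 × 100 = 9800 Ω
Minimum = 9800 × (1 − 10/100) = 8820 Ω.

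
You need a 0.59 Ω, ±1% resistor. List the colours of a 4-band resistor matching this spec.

0.59 Ω = 59 × 10^-2.
5 → green
9 → white
Multiplier 10^-2 → silver.
±1% tolerance → brown.

green, white, silver, brown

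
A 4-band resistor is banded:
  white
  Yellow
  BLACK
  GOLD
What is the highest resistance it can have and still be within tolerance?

White → 9 (first significant figure)
Yellow → 4 (second significant figure)
Black → ×1 multiplier
Gold → ±5% tolerance
94 × 1 = 94 Ω
Highest = 94 × (1 + 5/100) = 98.7 Ω.

98.7 Ω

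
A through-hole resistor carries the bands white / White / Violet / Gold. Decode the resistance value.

990000000 Ω

White → 9 (first significant figure)
White → 9 (second significant figure)
Violet → ×10^7 multiplier
99 × 10000000 = 990000000 Ω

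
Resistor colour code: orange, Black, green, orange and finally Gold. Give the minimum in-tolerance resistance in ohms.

289750 Ω

Orange → 3 (first significant figure)
Black → 0 (second significant figure)
Green → 5 (third significant figure)
Orange → ×10^3 multiplier
Gold → ±5% tolerance
305 × 1000 = 305000 Ω
Minimum = 305000 × (1 − 5/100) = 289750 Ω.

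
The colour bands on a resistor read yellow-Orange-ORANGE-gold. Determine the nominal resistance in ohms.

Yellow → 4 (first significant figure)
Orange → 3 (second significant figure)
Orange → ×10^3 multiplier
43 × 1000 = 43000 Ω

43000 Ω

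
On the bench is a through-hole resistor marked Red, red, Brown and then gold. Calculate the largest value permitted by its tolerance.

Red → 2 (first significant figure)
Red → 2 (second significant figure)
Brown → ×10 multiplier
Gold → ±5% tolerance
22 × 10 = 220 Ω
Largest = 220 × (1 + 5/100) = 231 Ω.

231 Ω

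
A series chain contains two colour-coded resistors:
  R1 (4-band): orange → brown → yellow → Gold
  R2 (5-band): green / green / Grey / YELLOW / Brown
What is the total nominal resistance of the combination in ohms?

R1: orange, brown → 31; yellow ×10^4 → 310000 Ω.
R2: green, green, grey → 558; yellow ×10^4 → 5580000 Ω.
Series: 310000 + 5580000 = 5890000 Ω.

5890000 Ω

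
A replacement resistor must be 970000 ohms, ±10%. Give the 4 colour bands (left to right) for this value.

white, violet, yellow, silver

970000 Ω = 97 × 10^4.
9 → white
7 → violet
Multiplier 10^4 → yellow.
±10% tolerance → silver.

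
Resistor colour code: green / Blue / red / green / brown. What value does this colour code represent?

Green → 5 (first significant figure)
Blue → 6 (second significant figure)
Red → 2 (third significant figure)
Green → ×10^5 multiplier
562 × 100000 = 56200000 Ω

56200000 Ω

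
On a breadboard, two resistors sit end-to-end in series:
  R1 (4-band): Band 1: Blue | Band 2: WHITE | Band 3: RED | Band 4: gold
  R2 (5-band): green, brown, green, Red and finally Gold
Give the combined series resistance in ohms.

R1: blue, white → 69; red ×10^2 → 6900 Ω.
R2: green, brown, green → 515; red ×10^2 → 51500 Ω.
Series: 6900 + 51500 = 58400 Ω.

58400 Ω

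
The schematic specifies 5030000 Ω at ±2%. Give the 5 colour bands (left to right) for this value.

green, black, orange, yellow, red

5030000 Ω = 503 × 10^4.
5 → green
0 → black
3 → orange
Multiplier 10^4 → yellow.
±2% tolerance → red.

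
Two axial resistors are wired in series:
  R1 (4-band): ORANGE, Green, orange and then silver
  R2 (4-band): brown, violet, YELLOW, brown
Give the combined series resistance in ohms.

205000 Ω

R1: orange, green → 35; orange ×10^3 → 35000 Ω.
R2: brown, violet → 17; yellow ×10^4 → 170000 Ω.
Series: 35000 + 170000 = 205000 Ω.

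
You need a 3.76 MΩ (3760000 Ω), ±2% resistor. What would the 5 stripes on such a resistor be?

orange, violet, blue, yellow, red

3760000 Ω = 376 × 10^4.
3 → orange
7 → violet
6 → blue
Multiplier 10^4 → yellow.
±2% tolerance → red.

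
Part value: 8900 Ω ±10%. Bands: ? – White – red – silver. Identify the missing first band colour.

8900 Ω = 89 × 10^2.
The first band gives digit 8 of the significand, and 8 is grey.

grey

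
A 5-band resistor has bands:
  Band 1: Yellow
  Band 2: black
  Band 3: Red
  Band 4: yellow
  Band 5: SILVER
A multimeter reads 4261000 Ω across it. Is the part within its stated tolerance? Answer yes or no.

Yellow → 4 (first significant figure)
Black → 0 (second significant figure)
Red → 2 (third significant figure)
Yellow → ×10^4 multiplier
Silver → ±10% tolerance
402 × 10000 = 4020000 Ω
Allowed range: 3618000 Ω to 4422000 Ω.
4261000 Ω lies inside that range.

yes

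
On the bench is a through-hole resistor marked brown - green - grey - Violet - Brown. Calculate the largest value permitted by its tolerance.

Brown → 1 (first significant figure)
Green → 5 (second significant figure)
Grey → 8 (third significant figure)
Violet → ×10^7 multiplier
Brown → ±1% tolerance
158 × 10000000 = 1580000000 Ω
Largest = 1580000000 × (1 + 1/100) = 1595800000 Ω.

1595800000 Ω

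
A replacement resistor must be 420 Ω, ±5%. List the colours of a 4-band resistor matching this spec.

420 Ω = 42 × 10^1.
4 → yellow
2 → red
Multiplier 10^1 → brown.
±5% tolerance → gold.

yellow, red, brown, gold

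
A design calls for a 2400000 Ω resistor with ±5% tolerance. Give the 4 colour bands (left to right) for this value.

2400000 Ω = 24 × 10^5.
2 → red
4 → yellow
Multiplier 10^5 → green.
±5% tolerance → gold.

red, yellow, green, gold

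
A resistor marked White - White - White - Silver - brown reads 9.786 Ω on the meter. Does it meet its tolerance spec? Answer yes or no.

no

White → 9 (first significant figure)
White → 9 (second significant figure)
White → 9 (third significant figure)
Silver → ×0.01 multiplier
Brown → ±1% tolerance
999 × 0.01 = 9.99 Ω
Allowed range: 9.8901 Ω to 10.0899 Ω.
9.786 Ω lies outside that range.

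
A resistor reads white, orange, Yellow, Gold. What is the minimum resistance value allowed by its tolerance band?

883500 Ω

White → 9 (first significant figure)
Orange → 3 (second significant figure)
Yellow → ×10^4 multiplier
Gold → ±5% tolerance
93 × 10000 = 930000 Ω
Minimum = 930000 × (1 − 5/100) = 883500 Ω.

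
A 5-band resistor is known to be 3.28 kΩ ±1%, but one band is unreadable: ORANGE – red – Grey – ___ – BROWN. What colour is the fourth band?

brown

3280 Ω = 328 × 10^1.
The fourth band is the multiplier, 10^1, which is brown.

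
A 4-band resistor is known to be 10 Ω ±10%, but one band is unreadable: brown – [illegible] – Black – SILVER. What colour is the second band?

black

10 Ω = 10 × 10^0.
The second band gives digit 0 of the significand, and 0 is black.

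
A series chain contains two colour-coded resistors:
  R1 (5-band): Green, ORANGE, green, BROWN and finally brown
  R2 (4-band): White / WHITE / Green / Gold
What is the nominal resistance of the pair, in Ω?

R1: green, orange, green → 535; brown ×10 → 5350 Ω.
R2: white, white → 99; green ×10^5 → 9900000 Ω.
Series: 5350 + 9900000 = 9905350 Ω.

9905350 Ω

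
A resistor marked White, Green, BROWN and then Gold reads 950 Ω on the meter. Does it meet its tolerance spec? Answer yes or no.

White → 9 (first significant figure)
Green → 5 (second significant figure)
Brown → ×10 multiplier
Gold → ±5% tolerance
95 × 10 = 950 Ω
Allowed range: 902.5 Ω to 997.5 Ω.
950 Ω lies inside that range.

yes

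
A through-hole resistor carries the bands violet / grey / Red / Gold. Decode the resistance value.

Violet → 7 (first significant figure)
Grey → 8 (second significant figure)
Red → ×10^2 multiplier
78 × 100 = 7800 Ω

7800 Ω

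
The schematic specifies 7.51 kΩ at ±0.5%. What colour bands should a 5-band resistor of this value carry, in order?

violet, green, brown, brown, green

7510 Ω = 751 × 10^1.
7 → violet
5 → green
1 → brown
Multiplier 10^1 → brown.
±0.5% tolerance → green.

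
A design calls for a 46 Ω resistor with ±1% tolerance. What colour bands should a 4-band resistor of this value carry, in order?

yellow, blue, black, brown

46 Ω = 46 × 10^0.
4 → yellow
6 → blue
Multiplier 10^0 → black.
±1% tolerance → brown.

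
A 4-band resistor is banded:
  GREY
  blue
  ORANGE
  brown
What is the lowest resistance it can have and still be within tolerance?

Grey → 8 (first significant figure)
Blue → 6 (second significant figure)
Orange → ×10^3 multiplier
Brown → ±1% tolerance
86 × 1000 = 86000 Ω
Lowest = 86000 × (1 − 1/100) = 85140 Ω.

85140 Ω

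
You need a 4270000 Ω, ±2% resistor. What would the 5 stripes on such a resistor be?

yellow, red, violet, yellow, red

4270000 Ω = 427 × 10^4.
4 → yellow
2 → red
7 → violet
Multiplier 10^4 → yellow.
±2% tolerance → red.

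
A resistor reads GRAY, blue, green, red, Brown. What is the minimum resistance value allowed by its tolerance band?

85635 Ω

Grey → 8 (first significant figure)
Blue → 6 (second significant figure)
Green → 5 (third significant figure)
Red → ×10^2 multiplier
Brown → ±1% tolerance
865 × 100 = 86500 Ω
Minimum = 86500 × (1 − 1/100) = 85635 Ω.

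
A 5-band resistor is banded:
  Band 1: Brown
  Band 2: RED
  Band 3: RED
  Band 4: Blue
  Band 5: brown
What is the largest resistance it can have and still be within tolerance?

Brown → 1 (first significant figure)
Red → 2 (second significant figure)
Red → 2 (third significant figure)
Blue → ×10^6 multiplier
Brown → ±1% tolerance
122 × 1000000 = 122000000 Ω
Largest = 122000000 × (1 + 1/100) = 123220000 Ω.

123220000 Ω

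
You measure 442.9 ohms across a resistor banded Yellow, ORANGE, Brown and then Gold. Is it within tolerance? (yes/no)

yes

Yellow → 4 (first significant figure)
Orange → 3 (second significant figure)
Brown → ×10 multiplier
Gold → ±5% tolerance
43 × 10 = 430 Ω
Allowed range: 408.5 Ω to 451.5 Ω.
442.9 ohms lies inside that range.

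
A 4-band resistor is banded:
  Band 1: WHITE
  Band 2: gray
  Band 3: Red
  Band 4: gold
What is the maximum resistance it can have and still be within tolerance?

White → 9 (first significant figure)
Grey → 8 (second significant figure)
Red → ×10^2 multiplier
Gold → ±5% tolerance
98 × 100 = 9800 Ω
Maximum = 9800 × (1 + 5/100) = 10290 Ω.

10290 Ω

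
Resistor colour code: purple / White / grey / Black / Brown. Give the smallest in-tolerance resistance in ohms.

Violet → 7 (first significant figure)
White → 9 (second significant figure)
Grey → 8 (third significant figure)
Black → ×1 multiplier
Brown → ±1% tolerance
798 × 1 = 798 Ω
Smallest = 798 × (1 − 1/100) = 790.02 Ω.

790.02 Ω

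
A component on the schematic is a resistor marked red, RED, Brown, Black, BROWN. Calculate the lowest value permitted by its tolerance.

218.79 Ω

Red → 2 (first significant figure)
Red → 2 (second significant figure)
Brown → 1 (third significant figure)
Black → ×1 multiplier
Brown → ±1% tolerance
221 × 1 = 221 Ω
Lowest = 221 × (1 − 1/100) = 218.79 Ω.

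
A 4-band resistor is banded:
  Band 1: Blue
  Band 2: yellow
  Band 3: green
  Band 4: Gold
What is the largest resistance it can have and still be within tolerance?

Blue → 6 (first significant figure)
Yellow → 4 (second significant figure)
Green → ×10^5 multiplier
Gold → ±5% tolerance
64 × 100000 = 6400000 Ω
Largest = 6400000 × (1 + 5/100) = 6720000 Ω.

6720000 Ω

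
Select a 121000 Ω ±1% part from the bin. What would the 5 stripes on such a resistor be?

brown, red, brown, orange, brown

121000 Ω = 121 × 10^3.
1 → brown
2 → red
1 → brown
Multiplier 10^3 → orange.
±1% tolerance → brown.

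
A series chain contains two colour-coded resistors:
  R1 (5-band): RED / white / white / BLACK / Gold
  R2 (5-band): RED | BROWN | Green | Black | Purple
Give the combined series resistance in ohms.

514 Ω

R1: red, white, white → 299; black ×1 → 299 Ω.
R2: red, brown, green → 215; black ×1 → 215 Ω.
Series: 299 + 215 = 514 Ω.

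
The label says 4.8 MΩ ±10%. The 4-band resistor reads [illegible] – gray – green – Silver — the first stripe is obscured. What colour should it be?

yellow

4800000 Ω = 48 × 10^5.
The first band gives digit 4 of the significand, and 4 is yellow.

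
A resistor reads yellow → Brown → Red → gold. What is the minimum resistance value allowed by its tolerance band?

3895 Ω

Yellow → 4 (first significant figure)
Brown → 1 (second significant figure)
Red → ×10^2 multiplier
Gold → ±5% tolerance
41 × 100 = 4100 Ω
Minimum = 4100 × (1 − 5/100) = 3895 Ω.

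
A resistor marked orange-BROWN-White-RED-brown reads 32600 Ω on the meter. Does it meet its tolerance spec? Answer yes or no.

Orange → 3 (first significant figure)
Brown → 1 (second significant figure)
White → 9 (third significant figure)
Red → ×10^2 multiplier
Brown → ±1% tolerance
319 × 100 = 31900 Ω
Allowed range: 31581 Ω to 32219 Ω.
32600 Ω lies outside that range.

no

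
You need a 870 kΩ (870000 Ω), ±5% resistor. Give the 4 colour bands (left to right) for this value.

870000 Ω = 87 × 10^4.
8 → grey
7 → violet
Multiplier 10^4 → yellow.
±5% tolerance → gold.

grey, violet, yellow, gold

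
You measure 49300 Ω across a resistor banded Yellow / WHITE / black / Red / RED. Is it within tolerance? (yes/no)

yes

Yellow → 4 (first significant figure)
White → 9 (second significant figure)
Black → 0 (third significant figure)
Red → ×10^2 multiplier
Red → ±2% tolerance
490 × 100 = 49000 Ω
Allowed range: 48020 Ω to 49980 Ω.
49300 Ω lies inside that range.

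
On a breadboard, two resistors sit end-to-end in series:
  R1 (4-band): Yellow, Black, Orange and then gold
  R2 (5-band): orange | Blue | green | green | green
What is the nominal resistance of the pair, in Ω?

R1: yellow, black → 40; orange ×10^3 → 40000 Ω.
R2: orange, blue, green → 365; green ×10^5 → 36500000 Ω.
Series: 40000 + 36500000 = 36540000 Ω.

36540000 Ω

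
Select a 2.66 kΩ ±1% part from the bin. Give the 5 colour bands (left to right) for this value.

2660 Ω = 266 × 10^1.
2 → red
6 → blue
6 → blue
Multiplier 10^1 → brown.
±1% tolerance → brown.

red, blue, blue, brown, brown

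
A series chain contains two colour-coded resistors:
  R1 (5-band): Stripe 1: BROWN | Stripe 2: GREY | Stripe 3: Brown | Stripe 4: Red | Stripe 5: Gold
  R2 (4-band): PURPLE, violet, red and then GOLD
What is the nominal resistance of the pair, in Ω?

R1: brown, grey, brown → 181; red ×10^2 → 18100 Ω.
R2: violet, violet → 77; red ×10^2 → 7700 Ω.
Series: 18100 + 7700 = 25800 Ω.

25800 Ω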